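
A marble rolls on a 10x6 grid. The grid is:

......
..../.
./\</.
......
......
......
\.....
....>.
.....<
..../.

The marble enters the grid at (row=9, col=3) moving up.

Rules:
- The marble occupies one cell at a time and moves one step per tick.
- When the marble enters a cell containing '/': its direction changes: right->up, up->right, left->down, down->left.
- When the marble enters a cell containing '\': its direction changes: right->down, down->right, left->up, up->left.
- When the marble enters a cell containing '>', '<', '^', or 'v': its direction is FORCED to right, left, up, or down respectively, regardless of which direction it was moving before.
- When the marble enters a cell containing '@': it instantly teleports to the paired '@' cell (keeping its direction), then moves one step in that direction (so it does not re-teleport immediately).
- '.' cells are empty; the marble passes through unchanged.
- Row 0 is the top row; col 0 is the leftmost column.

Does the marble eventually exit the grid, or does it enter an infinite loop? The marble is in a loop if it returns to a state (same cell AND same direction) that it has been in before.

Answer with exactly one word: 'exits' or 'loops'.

Step 1: enter (9,3), '.' pass, move up to (8,3)
Step 2: enter (8,3), '.' pass, move up to (7,3)
Step 3: enter (7,3), '.' pass, move up to (6,3)
Step 4: enter (6,3), '.' pass, move up to (5,3)
Step 5: enter (5,3), '.' pass, move up to (4,3)
Step 6: enter (4,3), '.' pass, move up to (3,3)
Step 7: enter (3,3), '.' pass, move up to (2,3)
Step 8: enter (2,3), '<' forces up->left, move left to (2,2)
Step 9: enter (2,2), '\' deflects left->up, move up to (1,2)
Step 10: enter (1,2), '.' pass, move up to (0,2)
Step 11: enter (0,2), '.' pass, move up to (-1,2)
Step 12: at (-1,2) — EXIT via top edge, pos 2

Answer: exits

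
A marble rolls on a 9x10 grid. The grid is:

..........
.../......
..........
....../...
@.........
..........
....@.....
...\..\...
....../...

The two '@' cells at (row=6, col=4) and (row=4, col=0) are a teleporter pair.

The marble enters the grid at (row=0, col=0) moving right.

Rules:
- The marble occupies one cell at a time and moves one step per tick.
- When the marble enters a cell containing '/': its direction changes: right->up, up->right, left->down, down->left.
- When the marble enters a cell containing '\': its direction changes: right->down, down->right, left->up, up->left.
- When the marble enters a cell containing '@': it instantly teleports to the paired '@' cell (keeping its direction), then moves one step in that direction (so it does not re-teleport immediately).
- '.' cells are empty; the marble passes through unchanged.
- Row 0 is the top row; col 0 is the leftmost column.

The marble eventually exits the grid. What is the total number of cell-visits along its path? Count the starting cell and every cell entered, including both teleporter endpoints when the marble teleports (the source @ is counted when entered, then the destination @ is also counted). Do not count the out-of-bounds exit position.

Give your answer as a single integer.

Answer: 10

Derivation:
Step 1: enter (0,0), '.' pass, move right to (0,1)
Step 2: enter (0,1), '.' pass, move right to (0,2)
Step 3: enter (0,2), '.' pass, move right to (0,3)
Step 4: enter (0,3), '.' pass, move right to (0,4)
Step 5: enter (0,4), '.' pass, move right to (0,5)
Step 6: enter (0,5), '.' pass, move right to (0,6)
Step 7: enter (0,6), '.' pass, move right to (0,7)
Step 8: enter (0,7), '.' pass, move right to (0,8)
Step 9: enter (0,8), '.' pass, move right to (0,9)
Step 10: enter (0,9), '.' pass, move right to (0,10)
Step 11: at (0,10) — EXIT via right edge, pos 0
Path length (cell visits): 10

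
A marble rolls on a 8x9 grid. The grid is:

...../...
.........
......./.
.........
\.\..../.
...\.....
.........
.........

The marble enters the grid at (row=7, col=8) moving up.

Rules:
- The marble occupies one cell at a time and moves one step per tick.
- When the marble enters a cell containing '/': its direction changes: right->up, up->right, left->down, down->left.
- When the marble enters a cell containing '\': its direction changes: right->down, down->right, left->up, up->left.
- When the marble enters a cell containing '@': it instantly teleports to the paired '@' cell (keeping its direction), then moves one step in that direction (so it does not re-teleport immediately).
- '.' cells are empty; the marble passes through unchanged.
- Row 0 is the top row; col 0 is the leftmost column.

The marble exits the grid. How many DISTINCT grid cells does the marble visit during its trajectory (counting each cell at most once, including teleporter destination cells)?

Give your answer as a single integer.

Answer: 8

Derivation:
Step 1: enter (7,8), '.' pass, move up to (6,8)
Step 2: enter (6,8), '.' pass, move up to (5,8)
Step 3: enter (5,8), '.' pass, move up to (4,8)
Step 4: enter (4,8), '.' pass, move up to (3,8)
Step 5: enter (3,8), '.' pass, move up to (2,8)
Step 6: enter (2,8), '.' pass, move up to (1,8)
Step 7: enter (1,8), '.' pass, move up to (0,8)
Step 8: enter (0,8), '.' pass, move up to (-1,8)
Step 9: at (-1,8) — EXIT via top edge, pos 8
Distinct cells visited: 8 (path length 8)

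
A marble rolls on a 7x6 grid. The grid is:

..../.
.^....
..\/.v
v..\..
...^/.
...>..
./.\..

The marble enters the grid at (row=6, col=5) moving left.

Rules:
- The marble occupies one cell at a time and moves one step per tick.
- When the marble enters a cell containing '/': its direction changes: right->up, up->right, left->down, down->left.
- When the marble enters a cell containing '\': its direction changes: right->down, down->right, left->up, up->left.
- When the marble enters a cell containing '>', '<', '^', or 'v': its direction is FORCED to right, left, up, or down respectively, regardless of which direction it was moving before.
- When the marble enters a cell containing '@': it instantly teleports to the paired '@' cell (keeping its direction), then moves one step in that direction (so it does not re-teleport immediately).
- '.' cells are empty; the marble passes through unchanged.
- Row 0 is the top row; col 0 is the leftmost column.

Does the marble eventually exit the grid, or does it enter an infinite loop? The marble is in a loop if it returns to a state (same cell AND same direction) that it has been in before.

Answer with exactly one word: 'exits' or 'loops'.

Step 1: enter (6,5), '.' pass, move left to (6,4)
Step 2: enter (6,4), '.' pass, move left to (6,3)
Step 3: enter (6,3), '\' deflects left->up, move up to (5,3)
Step 4: enter (5,3), '>' forces up->right, move right to (5,4)
Step 5: enter (5,4), '.' pass, move right to (5,5)
Step 6: enter (5,5), '.' pass, move right to (5,6)
Step 7: at (5,6) — EXIT via right edge, pos 5

Answer: exits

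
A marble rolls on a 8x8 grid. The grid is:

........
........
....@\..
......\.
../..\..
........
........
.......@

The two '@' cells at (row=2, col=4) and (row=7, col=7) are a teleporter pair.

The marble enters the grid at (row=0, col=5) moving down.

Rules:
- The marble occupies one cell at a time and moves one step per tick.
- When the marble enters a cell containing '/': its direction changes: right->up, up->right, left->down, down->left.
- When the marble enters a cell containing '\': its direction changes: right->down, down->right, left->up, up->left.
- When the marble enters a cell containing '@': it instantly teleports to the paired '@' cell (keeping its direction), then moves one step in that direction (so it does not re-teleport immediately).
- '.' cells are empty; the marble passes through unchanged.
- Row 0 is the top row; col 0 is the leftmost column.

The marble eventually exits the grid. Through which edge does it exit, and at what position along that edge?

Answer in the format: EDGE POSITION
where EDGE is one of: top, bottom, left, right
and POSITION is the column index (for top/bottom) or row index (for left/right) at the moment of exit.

Answer: right 2

Derivation:
Step 1: enter (0,5), '.' pass, move down to (1,5)
Step 2: enter (1,5), '.' pass, move down to (2,5)
Step 3: enter (2,5), '\' deflects down->right, move right to (2,6)
Step 4: enter (2,6), '.' pass, move right to (2,7)
Step 5: enter (2,7), '.' pass, move right to (2,8)
Step 6: at (2,8) — EXIT via right edge, pos 2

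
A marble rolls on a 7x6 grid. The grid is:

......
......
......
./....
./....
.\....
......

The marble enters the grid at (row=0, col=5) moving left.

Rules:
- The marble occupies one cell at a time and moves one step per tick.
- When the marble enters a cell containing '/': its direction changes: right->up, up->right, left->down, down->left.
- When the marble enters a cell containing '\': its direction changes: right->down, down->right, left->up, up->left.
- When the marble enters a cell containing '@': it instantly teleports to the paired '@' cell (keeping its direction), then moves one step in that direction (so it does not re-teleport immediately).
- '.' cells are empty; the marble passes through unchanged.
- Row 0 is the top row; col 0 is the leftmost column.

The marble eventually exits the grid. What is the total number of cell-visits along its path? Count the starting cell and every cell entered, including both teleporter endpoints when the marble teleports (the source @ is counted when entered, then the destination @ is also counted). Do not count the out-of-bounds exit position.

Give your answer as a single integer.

Step 1: enter (0,5), '.' pass, move left to (0,4)
Step 2: enter (0,4), '.' pass, move left to (0,3)
Step 3: enter (0,3), '.' pass, move left to (0,2)
Step 4: enter (0,2), '.' pass, move left to (0,1)
Step 5: enter (0,1), '.' pass, move left to (0,0)
Step 6: enter (0,0), '.' pass, move left to (0,-1)
Step 7: at (0,-1) — EXIT via left edge, pos 0
Path length (cell visits): 6

Answer: 6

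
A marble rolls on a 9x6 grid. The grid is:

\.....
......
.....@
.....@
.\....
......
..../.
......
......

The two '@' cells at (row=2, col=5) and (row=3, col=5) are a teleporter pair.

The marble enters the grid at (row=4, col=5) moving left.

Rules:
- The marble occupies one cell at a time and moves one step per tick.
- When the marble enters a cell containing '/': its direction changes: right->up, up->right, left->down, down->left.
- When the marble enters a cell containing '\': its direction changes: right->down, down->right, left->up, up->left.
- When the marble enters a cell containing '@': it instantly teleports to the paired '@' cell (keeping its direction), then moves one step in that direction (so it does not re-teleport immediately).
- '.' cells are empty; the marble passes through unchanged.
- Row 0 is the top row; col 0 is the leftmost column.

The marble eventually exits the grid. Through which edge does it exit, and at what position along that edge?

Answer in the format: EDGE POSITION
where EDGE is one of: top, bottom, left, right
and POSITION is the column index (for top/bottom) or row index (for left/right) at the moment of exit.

Step 1: enter (4,5), '.' pass, move left to (4,4)
Step 2: enter (4,4), '.' pass, move left to (4,3)
Step 3: enter (4,3), '.' pass, move left to (4,2)
Step 4: enter (4,2), '.' pass, move left to (4,1)
Step 5: enter (4,1), '\' deflects left->up, move up to (3,1)
Step 6: enter (3,1), '.' pass, move up to (2,1)
Step 7: enter (2,1), '.' pass, move up to (1,1)
Step 8: enter (1,1), '.' pass, move up to (0,1)
Step 9: enter (0,1), '.' pass, move up to (-1,1)
Step 10: at (-1,1) — EXIT via top edge, pos 1

Answer: top 1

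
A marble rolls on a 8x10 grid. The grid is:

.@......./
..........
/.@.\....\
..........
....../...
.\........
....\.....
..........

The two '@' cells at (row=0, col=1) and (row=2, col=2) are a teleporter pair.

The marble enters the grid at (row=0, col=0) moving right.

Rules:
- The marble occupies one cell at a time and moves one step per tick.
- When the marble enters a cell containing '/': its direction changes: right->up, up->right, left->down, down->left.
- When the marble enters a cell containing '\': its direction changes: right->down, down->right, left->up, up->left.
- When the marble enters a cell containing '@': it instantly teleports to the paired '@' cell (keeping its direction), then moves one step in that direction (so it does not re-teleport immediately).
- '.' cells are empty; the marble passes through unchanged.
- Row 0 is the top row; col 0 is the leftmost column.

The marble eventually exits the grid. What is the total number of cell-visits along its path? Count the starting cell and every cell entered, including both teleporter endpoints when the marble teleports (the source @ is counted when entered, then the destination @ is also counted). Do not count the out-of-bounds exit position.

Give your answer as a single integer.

Answer: 14

Derivation:
Step 1: enter (0,0), '.' pass, move right to (0,1)
Step 2: enter (0,1), '@' teleport (0,1)->(2,2), also enter (2,2), move right to (2,3)
Step 3: enter (2,3), '.' pass, move right to (2,4)
Step 4: enter (2,4), '\' deflects right->down, move down to (3,4)
Step 5: enter (3,4), '.' pass, move down to (4,4)
Step 6: enter (4,4), '.' pass, move down to (5,4)
Step 7: enter (5,4), '.' pass, move down to (6,4)
Step 8: enter (6,4), '\' deflects down->right, move right to (6,5)
Step 9: enter (6,5), '.' pass, move right to (6,6)
Step 10: enter (6,6), '.' pass, move right to (6,7)
Step 11: enter (6,7), '.' pass, move right to (6,8)
Step 12: enter (6,8), '.' pass, move right to (6,9)
Step 13: enter (6,9), '.' pass, move right to (6,10)
Step 14: at (6,10) — EXIT via right edge, pos 6
Path length (cell visits): 14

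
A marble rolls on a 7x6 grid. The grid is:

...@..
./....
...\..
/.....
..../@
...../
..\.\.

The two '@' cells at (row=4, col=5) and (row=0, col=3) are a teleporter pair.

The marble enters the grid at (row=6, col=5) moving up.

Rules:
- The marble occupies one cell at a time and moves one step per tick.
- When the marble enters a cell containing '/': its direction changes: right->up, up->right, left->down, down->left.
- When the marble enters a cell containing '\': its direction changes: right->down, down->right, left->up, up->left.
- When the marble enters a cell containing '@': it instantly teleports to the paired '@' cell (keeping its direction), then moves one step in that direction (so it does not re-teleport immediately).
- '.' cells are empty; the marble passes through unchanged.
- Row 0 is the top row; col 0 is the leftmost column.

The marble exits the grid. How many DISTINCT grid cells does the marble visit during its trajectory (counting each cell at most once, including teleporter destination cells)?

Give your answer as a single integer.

Step 1: enter (6,5), '.' pass, move up to (5,5)
Step 2: enter (5,5), '/' deflects up->right, move right to (5,6)
Step 3: at (5,6) — EXIT via right edge, pos 5
Distinct cells visited: 2 (path length 2)

Answer: 2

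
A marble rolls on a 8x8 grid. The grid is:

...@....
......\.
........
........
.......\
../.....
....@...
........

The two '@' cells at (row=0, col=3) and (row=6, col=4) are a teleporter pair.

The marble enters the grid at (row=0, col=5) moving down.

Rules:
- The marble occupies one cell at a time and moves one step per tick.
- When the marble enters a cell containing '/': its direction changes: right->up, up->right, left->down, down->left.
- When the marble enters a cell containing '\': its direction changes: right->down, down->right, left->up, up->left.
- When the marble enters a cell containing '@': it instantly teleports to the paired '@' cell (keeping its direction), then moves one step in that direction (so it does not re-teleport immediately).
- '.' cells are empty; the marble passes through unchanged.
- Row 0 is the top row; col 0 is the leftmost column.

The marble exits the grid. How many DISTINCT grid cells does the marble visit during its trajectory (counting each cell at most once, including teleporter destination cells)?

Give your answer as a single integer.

Answer: 8

Derivation:
Step 1: enter (0,5), '.' pass, move down to (1,5)
Step 2: enter (1,5), '.' pass, move down to (2,5)
Step 3: enter (2,5), '.' pass, move down to (3,5)
Step 4: enter (3,5), '.' pass, move down to (4,5)
Step 5: enter (4,5), '.' pass, move down to (5,5)
Step 6: enter (5,5), '.' pass, move down to (6,5)
Step 7: enter (6,5), '.' pass, move down to (7,5)
Step 8: enter (7,5), '.' pass, move down to (8,5)
Step 9: at (8,5) — EXIT via bottom edge, pos 5
Distinct cells visited: 8 (path length 8)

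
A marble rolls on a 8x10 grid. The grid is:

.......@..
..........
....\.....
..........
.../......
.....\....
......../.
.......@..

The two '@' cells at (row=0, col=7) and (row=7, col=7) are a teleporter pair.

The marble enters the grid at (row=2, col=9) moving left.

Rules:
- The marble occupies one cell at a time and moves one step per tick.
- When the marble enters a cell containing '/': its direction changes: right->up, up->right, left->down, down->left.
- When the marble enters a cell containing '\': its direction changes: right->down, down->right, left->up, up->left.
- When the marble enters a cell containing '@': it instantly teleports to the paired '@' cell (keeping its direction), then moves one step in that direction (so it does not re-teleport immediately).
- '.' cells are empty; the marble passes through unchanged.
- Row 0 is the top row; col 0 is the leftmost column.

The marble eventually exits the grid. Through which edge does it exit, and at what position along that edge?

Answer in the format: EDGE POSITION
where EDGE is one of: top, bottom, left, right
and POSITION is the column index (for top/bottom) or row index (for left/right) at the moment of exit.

Answer: top 4

Derivation:
Step 1: enter (2,9), '.' pass, move left to (2,8)
Step 2: enter (2,8), '.' pass, move left to (2,7)
Step 3: enter (2,7), '.' pass, move left to (2,6)
Step 4: enter (2,6), '.' pass, move left to (2,5)
Step 5: enter (2,5), '.' pass, move left to (2,4)
Step 6: enter (2,4), '\' deflects left->up, move up to (1,4)
Step 7: enter (1,4), '.' pass, move up to (0,4)
Step 8: enter (0,4), '.' pass, move up to (-1,4)
Step 9: at (-1,4) — EXIT via top edge, pos 4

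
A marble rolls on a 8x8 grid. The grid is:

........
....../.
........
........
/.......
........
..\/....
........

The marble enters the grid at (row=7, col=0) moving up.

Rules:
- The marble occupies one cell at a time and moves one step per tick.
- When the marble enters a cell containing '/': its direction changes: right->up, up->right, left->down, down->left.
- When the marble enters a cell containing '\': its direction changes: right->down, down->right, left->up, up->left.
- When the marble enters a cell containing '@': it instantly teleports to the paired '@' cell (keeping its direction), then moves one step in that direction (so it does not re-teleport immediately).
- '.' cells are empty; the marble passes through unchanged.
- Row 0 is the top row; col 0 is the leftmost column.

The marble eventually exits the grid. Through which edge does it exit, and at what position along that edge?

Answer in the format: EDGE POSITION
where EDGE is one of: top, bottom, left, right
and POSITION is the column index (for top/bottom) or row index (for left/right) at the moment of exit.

Step 1: enter (7,0), '.' pass, move up to (6,0)
Step 2: enter (6,0), '.' pass, move up to (5,0)
Step 3: enter (5,0), '.' pass, move up to (4,0)
Step 4: enter (4,0), '/' deflects up->right, move right to (4,1)
Step 5: enter (4,1), '.' pass, move right to (4,2)
Step 6: enter (4,2), '.' pass, move right to (4,3)
Step 7: enter (4,3), '.' pass, move right to (4,4)
Step 8: enter (4,4), '.' pass, move right to (4,5)
Step 9: enter (4,5), '.' pass, move right to (4,6)
Step 10: enter (4,6), '.' pass, move right to (4,7)
Step 11: enter (4,7), '.' pass, move right to (4,8)
Step 12: at (4,8) — EXIT via right edge, pos 4

Answer: right 4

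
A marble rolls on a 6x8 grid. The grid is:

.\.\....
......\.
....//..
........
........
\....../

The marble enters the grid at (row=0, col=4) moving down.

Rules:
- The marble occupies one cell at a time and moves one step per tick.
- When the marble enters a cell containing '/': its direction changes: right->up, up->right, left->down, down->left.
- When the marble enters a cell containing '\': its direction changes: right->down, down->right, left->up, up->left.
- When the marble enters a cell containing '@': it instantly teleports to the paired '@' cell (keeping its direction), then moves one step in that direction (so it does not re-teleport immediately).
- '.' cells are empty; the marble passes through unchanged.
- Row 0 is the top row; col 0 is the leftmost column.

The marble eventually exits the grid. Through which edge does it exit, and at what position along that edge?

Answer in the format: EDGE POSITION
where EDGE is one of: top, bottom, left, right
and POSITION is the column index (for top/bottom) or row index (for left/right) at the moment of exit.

Step 1: enter (0,4), '.' pass, move down to (1,4)
Step 2: enter (1,4), '.' pass, move down to (2,4)
Step 3: enter (2,4), '/' deflects down->left, move left to (2,3)
Step 4: enter (2,3), '.' pass, move left to (2,2)
Step 5: enter (2,2), '.' pass, move left to (2,1)
Step 6: enter (2,1), '.' pass, move left to (2,0)
Step 7: enter (2,0), '.' pass, move left to (2,-1)
Step 8: at (2,-1) — EXIT via left edge, pos 2

Answer: left 2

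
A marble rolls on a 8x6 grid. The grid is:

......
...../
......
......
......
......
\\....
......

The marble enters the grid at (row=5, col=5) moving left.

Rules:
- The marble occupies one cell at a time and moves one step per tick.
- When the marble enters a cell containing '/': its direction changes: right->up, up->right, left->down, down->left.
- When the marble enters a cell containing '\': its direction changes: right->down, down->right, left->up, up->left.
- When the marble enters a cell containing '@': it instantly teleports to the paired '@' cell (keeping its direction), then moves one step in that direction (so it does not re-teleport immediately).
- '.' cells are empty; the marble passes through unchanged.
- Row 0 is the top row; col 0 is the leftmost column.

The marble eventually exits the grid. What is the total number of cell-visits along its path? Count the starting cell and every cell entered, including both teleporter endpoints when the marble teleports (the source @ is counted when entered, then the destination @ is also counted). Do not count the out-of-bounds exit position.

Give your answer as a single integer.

Step 1: enter (5,5), '.' pass, move left to (5,4)
Step 2: enter (5,4), '.' pass, move left to (5,3)
Step 3: enter (5,3), '.' pass, move left to (5,2)
Step 4: enter (5,2), '.' pass, move left to (5,1)
Step 5: enter (5,1), '.' pass, move left to (5,0)
Step 6: enter (5,0), '.' pass, move left to (5,-1)
Step 7: at (5,-1) — EXIT via left edge, pos 5
Path length (cell visits): 6

Answer: 6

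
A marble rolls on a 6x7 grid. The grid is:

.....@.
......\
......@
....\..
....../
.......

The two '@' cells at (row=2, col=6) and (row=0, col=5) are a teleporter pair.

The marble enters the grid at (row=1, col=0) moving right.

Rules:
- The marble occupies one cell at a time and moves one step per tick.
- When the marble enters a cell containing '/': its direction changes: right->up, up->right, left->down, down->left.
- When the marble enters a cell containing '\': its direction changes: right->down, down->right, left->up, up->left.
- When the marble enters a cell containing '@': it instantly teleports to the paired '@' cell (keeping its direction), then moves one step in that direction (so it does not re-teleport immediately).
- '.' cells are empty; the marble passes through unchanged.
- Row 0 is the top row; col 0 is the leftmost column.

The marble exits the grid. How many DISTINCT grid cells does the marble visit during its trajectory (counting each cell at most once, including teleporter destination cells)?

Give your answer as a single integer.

Step 1: enter (1,0), '.' pass, move right to (1,1)
Step 2: enter (1,1), '.' pass, move right to (1,2)
Step 3: enter (1,2), '.' pass, move right to (1,3)
Step 4: enter (1,3), '.' pass, move right to (1,4)
Step 5: enter (1,4), '.' pass, move right to (1,5)
Step 6: enter (1,5), '.' pass, move right to (1,6)
Step 7: enter (1,6), '\' deflects right->down, move down to (2,6)
Step 8: enter (2,6), '@' teleport (2,6)->(0,5), also enter (0,5), move down to (1,5)
Step 9: enter (1,5), '.' pass, move down to (2,5)
Step 10: enter (2,5), '.' pass, move down to (3,5)
Step 11: enter (3,5), '.' pass, move down to (4,5)
Step 12: enter (4,5), '.' pass, move down to (5,5)
Step 13: enter (5,5), '.' pass, move down to (6,5)
Step 14: at (6,5) — EXIT via bottom edge, pos 5
Distinct cells visited: 13 (path length 14)

Answer: 13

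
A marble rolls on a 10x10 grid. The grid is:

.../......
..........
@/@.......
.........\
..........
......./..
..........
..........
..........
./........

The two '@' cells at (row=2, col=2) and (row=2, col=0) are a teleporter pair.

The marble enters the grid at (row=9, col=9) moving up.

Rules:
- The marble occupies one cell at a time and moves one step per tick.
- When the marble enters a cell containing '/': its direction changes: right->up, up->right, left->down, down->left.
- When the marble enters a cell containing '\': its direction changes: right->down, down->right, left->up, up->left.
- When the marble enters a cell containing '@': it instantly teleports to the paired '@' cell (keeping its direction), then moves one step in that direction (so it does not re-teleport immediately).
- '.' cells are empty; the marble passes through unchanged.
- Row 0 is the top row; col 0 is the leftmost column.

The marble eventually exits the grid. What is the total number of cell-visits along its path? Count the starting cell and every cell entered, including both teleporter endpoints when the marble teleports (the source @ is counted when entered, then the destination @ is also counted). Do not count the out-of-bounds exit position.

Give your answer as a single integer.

Step 1: enter (9,9), '.' pass, move up to (8,9)
Step 2: enter (8,9), '.' pass, move up to (7,9)
Step 3: enter (7,9), '.' pass, move up to (6,9)
Step 4: enter (6,9), '.' pass, move up to (5,9)
Step 5: enter (5,9), '.' pass, move up to (4,9)
Step 6: enter (4,9), '.' pass, move up to (3,9)
Step 7: enter (3,9), '\' deflects up->left, move left to (3,8)
Step 8: enter (3,8), '.' pass, move left to (3,7)
Step 9: enter (3,7), '.' pass, move left to (3,6)
Step 10: enter (3,6), '.' pass, move left to (3,5)
Step 11: enter (3,5), '.' pass, move left to (3,4)
Step 12: enter (3,4), '.' pass, move left to (3,3)
Step 13: enter (3,3), '.' pass, move left to (3,2)
Step 14: enter (3,2), '.' pass, move left to (3,1)
Step 15: enter (3,1), '.' pass, move left to (3,0)
Step 16: enter (3,0), '.' pass, move left to (3,-1)
Step 17: at (3,-1) — EXIT via left edge, pos 3
Path length (cell visits): 16

Answer: 16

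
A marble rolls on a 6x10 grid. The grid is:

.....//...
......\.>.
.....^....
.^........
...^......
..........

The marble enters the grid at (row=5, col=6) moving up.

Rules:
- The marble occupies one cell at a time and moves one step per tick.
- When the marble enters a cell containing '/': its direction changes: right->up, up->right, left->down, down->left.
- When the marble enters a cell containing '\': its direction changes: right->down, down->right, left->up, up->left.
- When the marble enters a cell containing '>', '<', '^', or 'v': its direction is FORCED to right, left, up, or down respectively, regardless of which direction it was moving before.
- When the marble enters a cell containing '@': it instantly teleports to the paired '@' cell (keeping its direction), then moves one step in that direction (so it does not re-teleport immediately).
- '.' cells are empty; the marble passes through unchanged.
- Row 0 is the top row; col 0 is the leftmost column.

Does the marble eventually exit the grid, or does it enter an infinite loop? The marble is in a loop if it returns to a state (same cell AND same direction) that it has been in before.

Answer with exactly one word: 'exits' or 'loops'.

Answer: exits

Derivation:
Step 1: enter (5,6), '.' pass, move up to (4,6)
Step 2: enter (4,6), '.' pass, move up to (3,6)
Step 3: enter (3,6), '.' pass, move up to (2,6)
Step 4: enter (2,6), '.' pass, move up to (1,6)
Step 5: enter (1,6), '\' deflects up->left, move left to (1,5)
Step 6: enter (1,5), '.' pass, move left to (1,4)
Step 7: enter (1,4), '.' pass, move left to (1,3)
Step 8: enter (1,3), '.' pass, move left to (1,2)
Step 9: enter (1,2), '.' pass, move left to (1,1)
Step 10: enter (1,1), '.' pass, move left to (1,0)
Step 11: enter (1,0), '.' pass, move left to (1,-1)
Step 12: at (1,-1) — EXIT via left edge, pos 1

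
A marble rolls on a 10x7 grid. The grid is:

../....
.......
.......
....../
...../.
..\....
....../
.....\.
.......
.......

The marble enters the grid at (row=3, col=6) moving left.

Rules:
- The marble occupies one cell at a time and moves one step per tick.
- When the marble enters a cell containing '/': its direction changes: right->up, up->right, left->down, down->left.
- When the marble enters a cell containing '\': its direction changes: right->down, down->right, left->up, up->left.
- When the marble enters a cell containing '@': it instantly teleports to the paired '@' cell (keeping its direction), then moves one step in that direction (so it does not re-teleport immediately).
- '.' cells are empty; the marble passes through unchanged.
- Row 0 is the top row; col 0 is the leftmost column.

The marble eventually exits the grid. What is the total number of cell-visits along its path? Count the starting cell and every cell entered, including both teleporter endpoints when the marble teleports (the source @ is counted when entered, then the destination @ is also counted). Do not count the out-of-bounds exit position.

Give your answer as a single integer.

Answer: 10

Derivation:
Step 1: enter (3,6), '/' deflects left->down, move down to (4,6)
Step 2: enter (4,6), '.' pass, move down to (5,6)
Step 3: enter (5,6), '.' pass, move down to (6,6)
Step 4: enter (6,6), '/' deflects down->left, move left to (6,5)
Step 5: enter (6,5), '.' pass, move left to (6,4)
Step 6: enter (6,4), '.' pass, move left to (6,3)
Step 7: enter (6,3), '.' pass, move left to (6,2)
Step 8: enter (6,2), '.' pass, move left to (6,1)
Step 9: enter (6,1), '.' pass, move left to (6,0)
Step 10: enter (6,0), '.' pass, move left to (6,-1)
Step 11: at (6,-1) — EXIT via left edge, pos 6
Path length (cell visits): 10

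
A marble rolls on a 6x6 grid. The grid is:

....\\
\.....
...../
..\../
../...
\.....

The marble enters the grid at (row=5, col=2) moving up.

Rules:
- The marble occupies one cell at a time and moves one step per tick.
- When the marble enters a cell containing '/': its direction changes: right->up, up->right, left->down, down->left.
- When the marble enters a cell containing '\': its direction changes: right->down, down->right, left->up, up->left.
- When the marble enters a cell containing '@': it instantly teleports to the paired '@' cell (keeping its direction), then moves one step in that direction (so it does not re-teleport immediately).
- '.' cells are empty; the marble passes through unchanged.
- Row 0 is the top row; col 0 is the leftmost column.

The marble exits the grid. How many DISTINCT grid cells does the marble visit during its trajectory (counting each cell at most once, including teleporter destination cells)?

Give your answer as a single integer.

Step 1: enter (5,2), '.' pass, move up to (4,2)
Step 2: enter (4,2), '/' deflects up->right, move right to (4,3)
Step 3: enter (4,3), '.' pass, move right to (4,4)
Step 4: enter (4,4), '.' pass, move right to (4,5)
Step 5: enter (4,5), '.' pass, move right to (4,6)
Step 6: at (4,6) — EXIT via right edge, pos 4
Distinct cells visited: 5 (path length 5)

Answer: 5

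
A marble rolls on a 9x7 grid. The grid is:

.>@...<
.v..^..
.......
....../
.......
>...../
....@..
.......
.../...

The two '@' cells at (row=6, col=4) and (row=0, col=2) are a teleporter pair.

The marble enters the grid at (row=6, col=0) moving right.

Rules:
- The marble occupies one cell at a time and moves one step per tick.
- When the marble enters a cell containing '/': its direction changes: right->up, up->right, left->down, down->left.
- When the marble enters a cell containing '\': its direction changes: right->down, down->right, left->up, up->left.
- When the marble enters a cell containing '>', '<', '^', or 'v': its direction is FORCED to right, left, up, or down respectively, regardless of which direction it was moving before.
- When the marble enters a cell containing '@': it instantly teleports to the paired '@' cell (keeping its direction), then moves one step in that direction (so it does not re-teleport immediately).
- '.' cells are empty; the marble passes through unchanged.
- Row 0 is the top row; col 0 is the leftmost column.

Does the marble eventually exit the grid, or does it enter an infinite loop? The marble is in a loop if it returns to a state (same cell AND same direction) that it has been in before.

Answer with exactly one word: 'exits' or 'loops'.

Answer: exits

Derivation:
Step 1: enter (6,0), '.' pass, move right to (6,1)
Step 2: enter (6,1), '.' pass, move right to (6,2)
Step 3: enter (6,2), '.' pass, move right to (6,3)
Step 4: enter (6,3), '.' pass, move right to (6,4)
Step 5: enter (6,4), '@' teleport (6,4)->(0,2), also enter (0,2), move right to (0,3)
Step 6: enter (0,3), '.' pass, move right to (0,4)
Step 7: enter (0,4), '.' pass, move right to (0,5)
Step 8: enter (0,5), '.' pass, move right to (0,6)
Step 9: enter (0,6), '<' forces right->left, move left to (0,5)
Step 10: enter (0,5), '.' pass, move left to (0,4)
Step 11: enter (0,4), '.' pass, move left to (0,3)
Step 12: enter (0,3), '.' pass, move left to (0,2)
Step 13: enter (0,2), '@' teleport (0,2)->(6,4), also enter (6,4), move left to (6,3)
Step 14: enter (6,3), '.' pass, move left to (6,2)
Step 15: enter (6,2), '.' pass, move left to (6,1)
Step 16: enter (6,1), '.' pass, move left to (6,0)
Step 17: enter (6,0), '.' pass, move left to (6,-1)
Step 18: at (6,-1) — EXIT via left edge, pos 6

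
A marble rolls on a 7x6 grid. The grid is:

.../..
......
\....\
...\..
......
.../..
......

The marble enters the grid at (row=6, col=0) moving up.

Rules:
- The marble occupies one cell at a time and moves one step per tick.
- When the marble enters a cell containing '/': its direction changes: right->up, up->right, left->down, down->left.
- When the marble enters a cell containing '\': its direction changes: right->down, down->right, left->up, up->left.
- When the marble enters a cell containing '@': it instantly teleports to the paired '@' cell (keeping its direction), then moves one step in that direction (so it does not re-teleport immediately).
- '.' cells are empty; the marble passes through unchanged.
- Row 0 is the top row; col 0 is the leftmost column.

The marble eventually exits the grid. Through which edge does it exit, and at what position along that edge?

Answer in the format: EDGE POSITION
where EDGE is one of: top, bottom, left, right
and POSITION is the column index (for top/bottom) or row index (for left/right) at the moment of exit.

Answer: left 2

Derivation:
Step 1: enter (6,0), '.' pass, move up to (5,0)
Step 2: enter (5,0), '.' pass, move up to (4,0)
Step 3: enter (4,0), '.' pass, move up to (3,0)
Step 4: enter (3,0), '.' pass, move up to (2,0)
Step 5: enter (2,0), '\' deflects up->left, move left to (2,-1)
Step 6: at (2,-1) — EXIT via left edge, pos 2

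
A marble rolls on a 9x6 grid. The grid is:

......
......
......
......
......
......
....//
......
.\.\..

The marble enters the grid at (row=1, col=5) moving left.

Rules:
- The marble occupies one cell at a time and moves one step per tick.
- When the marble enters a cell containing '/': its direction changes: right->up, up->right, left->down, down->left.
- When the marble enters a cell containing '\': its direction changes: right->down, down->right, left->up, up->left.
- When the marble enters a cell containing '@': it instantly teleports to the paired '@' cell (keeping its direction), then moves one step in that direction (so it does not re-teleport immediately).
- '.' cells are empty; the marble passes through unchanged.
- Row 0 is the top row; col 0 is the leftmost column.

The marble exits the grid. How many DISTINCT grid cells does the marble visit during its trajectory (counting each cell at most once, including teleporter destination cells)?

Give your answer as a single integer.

Step 1: enter (1,5), '.' pass, move left to (1,4)
Step 2: enter (1,4), '.' pass, move left to (1,3)
Step 3: enter (1,3), '.' pass, move left to (1,2)
Step 4: enter (1,2), '.' pass, move left to (1,1)
Step 5: enter (1,1), '.' pass, move left to (1,0)
Step 6: enter (1,0), '.' pass, move left to (1,-1)
Step 7: at (1,-1) — EXIT via left edge, pos 1
Distinct cells visited: 6 (path length 6)

Answer: 6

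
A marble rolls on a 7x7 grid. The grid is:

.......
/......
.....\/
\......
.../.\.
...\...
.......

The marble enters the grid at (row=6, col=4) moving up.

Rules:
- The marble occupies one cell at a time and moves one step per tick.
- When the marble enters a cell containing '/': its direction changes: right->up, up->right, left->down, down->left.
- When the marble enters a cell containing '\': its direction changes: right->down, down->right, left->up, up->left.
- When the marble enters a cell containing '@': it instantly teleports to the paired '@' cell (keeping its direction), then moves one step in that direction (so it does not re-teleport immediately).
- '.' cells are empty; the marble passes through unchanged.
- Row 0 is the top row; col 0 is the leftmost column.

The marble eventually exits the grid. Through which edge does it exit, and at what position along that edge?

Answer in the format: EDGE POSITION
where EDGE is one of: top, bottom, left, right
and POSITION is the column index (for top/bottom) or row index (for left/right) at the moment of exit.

Step 1: enter (6,4), '.' pass, move up to (5,4)
Step 2: enter (5,4), '.' pass, move up to (4,4)
Step 3: enter (4,4), '.' pass, move up to (3,4)
Step 4: enter (3,4), '.' pass, move up to (2,4)
Step 5: enter (2,4), '.' pass, move up to (1,4)
Step 6: enter (1,4), '.' pass, move up to (0,4)
Step 7: enter (0,4), '.' pass, move up to (-1,4)
Step 8: at (-1,4) — EXIT via top edge, pos 4

Answer: top 4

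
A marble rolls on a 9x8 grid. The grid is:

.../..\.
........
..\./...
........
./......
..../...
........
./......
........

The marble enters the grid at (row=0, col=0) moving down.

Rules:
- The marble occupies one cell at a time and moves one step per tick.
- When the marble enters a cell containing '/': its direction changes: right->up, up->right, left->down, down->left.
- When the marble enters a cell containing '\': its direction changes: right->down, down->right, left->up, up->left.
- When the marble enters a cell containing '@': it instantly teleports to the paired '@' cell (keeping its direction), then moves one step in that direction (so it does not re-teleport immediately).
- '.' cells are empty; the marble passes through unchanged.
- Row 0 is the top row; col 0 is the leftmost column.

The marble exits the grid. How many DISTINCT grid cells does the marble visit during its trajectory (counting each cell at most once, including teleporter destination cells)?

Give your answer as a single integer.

Answer: 9

Derivation:
Step 1: enter (0,0), '.' pass, move down to (1,0)
Step 2: enter (1,0), '.' pass, move down to (2,0)
Step 3: enter (2,0), '.' pass, move down to (3,0)
Step 4: enter (3,0), '.' pass, move down to (4,0)
Step 5: enter (4,0), '.' pass, move down to (5,0)
Step 6: enter (5,0), '.' pass, move down to (6,0)
Step 7: enter (6,0), '.' pass, move down to (7,0)
Step 8: enter (7,0), '.' pass, move down to (8,0)
Step 9: enter (8,0), '.' pass, move down to (9,0)
Step 10: at (9,0) — EXIT via bottom edge, pos 0
Distinct cells visited: 9 (path length 9)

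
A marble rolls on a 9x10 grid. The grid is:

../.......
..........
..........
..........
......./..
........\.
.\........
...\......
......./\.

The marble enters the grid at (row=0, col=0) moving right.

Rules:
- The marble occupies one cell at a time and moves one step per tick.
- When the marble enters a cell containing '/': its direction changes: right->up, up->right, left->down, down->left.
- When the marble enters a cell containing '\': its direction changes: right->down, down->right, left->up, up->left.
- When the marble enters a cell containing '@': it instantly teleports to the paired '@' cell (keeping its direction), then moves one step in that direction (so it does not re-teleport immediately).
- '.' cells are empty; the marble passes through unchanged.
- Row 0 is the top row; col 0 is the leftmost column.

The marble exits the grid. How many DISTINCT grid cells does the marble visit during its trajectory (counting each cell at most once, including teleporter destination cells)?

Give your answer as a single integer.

Answer: 3

Derivation:
Step 1: enter (0,0), '.' pass, move right to (0,1)
Step 2: enter (0,1), '.' pass, move right to (0,2)
Step 3: enter (0,2), '/' deflects right->up, move up to (-1,2)
Step 4: at (-1,2) — EXIT via top edge, pos 2
Distinct cells visited: 3 (path length 3)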